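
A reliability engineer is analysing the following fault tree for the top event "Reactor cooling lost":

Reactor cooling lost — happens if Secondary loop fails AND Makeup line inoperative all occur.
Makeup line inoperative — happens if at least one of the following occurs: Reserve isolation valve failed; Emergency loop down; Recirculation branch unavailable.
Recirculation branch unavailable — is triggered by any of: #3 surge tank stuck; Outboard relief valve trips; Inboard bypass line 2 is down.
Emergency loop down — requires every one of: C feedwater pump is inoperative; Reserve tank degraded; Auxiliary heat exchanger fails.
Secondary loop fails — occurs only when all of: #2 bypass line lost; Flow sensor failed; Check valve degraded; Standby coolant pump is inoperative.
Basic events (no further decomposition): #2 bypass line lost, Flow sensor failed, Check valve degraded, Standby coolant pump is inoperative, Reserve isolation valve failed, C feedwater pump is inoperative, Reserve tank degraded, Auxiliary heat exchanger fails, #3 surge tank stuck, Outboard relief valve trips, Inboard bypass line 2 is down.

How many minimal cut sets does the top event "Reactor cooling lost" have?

Secondary loop fails [AND]: one cut set from each child combined → 1 × 1 × 1 × 1 = 1 cut set(s).
Emergency loop down [AND]: one cut set from each child combined → 1 × 1 × 1 = 1 cut set(s).
Recirculation branch unavailable [OR]: union of children's cut sets → 3 cut set(s).
Makeup line inoperative [OR]: union of children's cut sets → 5 cut set(s).
Reactor cooling lost [AND]: one cut set from each child combined → 1 × 5 = 5 cut set(s).
Minimal cut sets: {#2 bypass line lost, Check valve degraded, Flow sensor failed, Reserve isolation valve failed, Standby coolant pump is inoperative}; {#2 bypass line lost, Auxiliary heat exchanger fails, C feedwater pump is inoperative, Check valve degraded, Flow sensor failed, Reserve tank degraded, Standby coolant pump is inoperative}; {#2 bypass line lost, #3 surge tank stuck, Check valve degraded, Flow sensor failed, Standby coolant pump is inoperative}; {#2 bypass line lost, Check valve degraded, Flow sensor failed, Outboard relief valve trips, Standby coolant pump is inoperative}; {#2 bypass line lost, Check valve degraded, Flow sensor failed, Inboard bypass line 2 is down, Standby coolant pump is inoperative}.

5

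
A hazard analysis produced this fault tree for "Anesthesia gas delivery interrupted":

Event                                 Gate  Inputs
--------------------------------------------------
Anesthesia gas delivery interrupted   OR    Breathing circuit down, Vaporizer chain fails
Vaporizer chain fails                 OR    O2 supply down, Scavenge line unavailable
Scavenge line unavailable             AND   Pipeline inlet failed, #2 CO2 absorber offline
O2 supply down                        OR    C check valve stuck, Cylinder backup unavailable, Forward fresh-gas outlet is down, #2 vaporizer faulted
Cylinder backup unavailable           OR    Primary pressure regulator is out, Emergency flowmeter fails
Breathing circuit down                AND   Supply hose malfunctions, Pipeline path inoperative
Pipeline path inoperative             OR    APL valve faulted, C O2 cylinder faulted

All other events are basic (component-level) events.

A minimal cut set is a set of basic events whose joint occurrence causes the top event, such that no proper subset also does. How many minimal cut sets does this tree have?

8

Pipeline path inoperative [OR]: union of children's cut sets → 2 cut set(s).
Breathing circuit down [AND]: one cut set from each child combined → 1 × 2 = 2 cut set(s).
Cylinder backup unavailable [OR]: union of children's cut sets → 2 cut set(s).
O2 supply down [OR]: union of children's cut sets → 5 cut set(s).
Scavenge line unavailable [AND]: one cut set from each child combined → 1 × 1 = 1 cut set(s).
Vaporizer chain fails [OR]: union of children's cut sets → 6 cut set(s).
Anesthesia gas delivery interrupted [OR]: union of children's cut sets → 8 cut set(s).
Minimal cut sets: {APL valve faulted, Supply hose malfunctions}; {C O2 cylinder faulted, Supply hose malfunctions}; {C check valve stuck}; {Primary pressure regulator is out}; {Emergency flowmeter fails}; {Forward fresh-gas outlet is down}; {#2 vaporizer faulted}; {#2 CO2 absorber offline, Pipeline inlet failed}.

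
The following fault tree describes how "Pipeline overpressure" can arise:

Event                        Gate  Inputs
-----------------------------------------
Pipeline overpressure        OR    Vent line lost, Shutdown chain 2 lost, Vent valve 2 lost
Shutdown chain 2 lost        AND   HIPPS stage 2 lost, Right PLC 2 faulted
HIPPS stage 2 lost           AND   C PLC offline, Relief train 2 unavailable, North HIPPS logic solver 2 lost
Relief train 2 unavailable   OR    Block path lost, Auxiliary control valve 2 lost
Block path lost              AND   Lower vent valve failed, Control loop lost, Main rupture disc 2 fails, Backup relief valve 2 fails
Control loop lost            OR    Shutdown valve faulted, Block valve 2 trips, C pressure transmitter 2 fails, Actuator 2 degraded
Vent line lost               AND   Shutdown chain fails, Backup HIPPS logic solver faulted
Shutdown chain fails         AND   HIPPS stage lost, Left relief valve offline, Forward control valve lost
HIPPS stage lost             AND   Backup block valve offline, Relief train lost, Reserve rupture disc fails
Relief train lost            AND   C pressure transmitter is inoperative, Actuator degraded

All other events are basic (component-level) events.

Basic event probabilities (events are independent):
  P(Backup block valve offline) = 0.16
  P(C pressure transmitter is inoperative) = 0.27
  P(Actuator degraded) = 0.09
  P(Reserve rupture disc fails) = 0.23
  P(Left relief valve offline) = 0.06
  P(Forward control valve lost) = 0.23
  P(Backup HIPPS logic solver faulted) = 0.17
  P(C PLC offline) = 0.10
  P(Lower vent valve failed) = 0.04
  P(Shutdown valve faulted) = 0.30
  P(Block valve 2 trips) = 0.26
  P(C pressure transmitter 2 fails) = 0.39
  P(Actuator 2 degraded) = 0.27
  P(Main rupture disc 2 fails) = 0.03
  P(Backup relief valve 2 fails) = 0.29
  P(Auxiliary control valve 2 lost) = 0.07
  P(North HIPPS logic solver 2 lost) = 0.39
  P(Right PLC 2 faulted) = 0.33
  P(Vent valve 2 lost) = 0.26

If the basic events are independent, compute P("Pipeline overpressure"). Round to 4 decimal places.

P(Relief train lost) [AND] = 0.27 × 0.09 = 0.024300
P(HIPPS stage lost) [AND] = 0.16 × 0.024300 × 0.23 = 0.000894
P(Shutdown chain fails) [AND] = 0.000894 × 0.06 × 0.23 = 0.000012
P(Vent line lost) [AND] = 0.000012 × 0.17 = 0.000002
P(Control loop lost) [OR] = 1 − (1−0.30) × (1−0.26) × (1−0.39) × (1−0.27) = 0.769335
P(Block path lost) [AND] = 0.04 × 0.769335 × 0.03 × 0.29 = 0.000268
P(Relief train 2 unavailable) [OR] = 1 − (1−0.000268) × (1−0.07) = 0.070249
P(HIPPS stage 2 lost) [AND] = 0.10 × 0.070249 × 0.39 = 0.002740
P(Shutdown chain 2 lost) [AND] = 0.002740 × 0.33 = 0.000904
P(Pipeline overpressure) [OR] = 1 − (1−0.000002) × (1−0.000904) × (1−0.26) = 0.260670
Rounded to 4 decimal places: P(Pipeline overpressure) ≈ 0.2607.

0.2607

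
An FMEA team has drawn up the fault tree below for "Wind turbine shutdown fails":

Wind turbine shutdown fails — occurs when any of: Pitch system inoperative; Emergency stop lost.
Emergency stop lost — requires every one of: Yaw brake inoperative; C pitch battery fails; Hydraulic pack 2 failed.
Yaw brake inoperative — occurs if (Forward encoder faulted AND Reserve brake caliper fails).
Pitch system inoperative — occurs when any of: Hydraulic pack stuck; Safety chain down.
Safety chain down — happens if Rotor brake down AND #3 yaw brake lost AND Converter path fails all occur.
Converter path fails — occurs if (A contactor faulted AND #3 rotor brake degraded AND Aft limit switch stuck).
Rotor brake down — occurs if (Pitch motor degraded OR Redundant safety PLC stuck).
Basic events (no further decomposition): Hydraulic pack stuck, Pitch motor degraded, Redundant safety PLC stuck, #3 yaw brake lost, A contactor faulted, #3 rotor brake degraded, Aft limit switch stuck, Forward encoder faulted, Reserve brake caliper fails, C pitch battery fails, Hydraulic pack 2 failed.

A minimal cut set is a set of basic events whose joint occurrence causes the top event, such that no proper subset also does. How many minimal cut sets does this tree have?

Rotor brake down [OR]: union of children's cut sets → 2 cut set(s).
Converter path fails [AND]: one cut set from each child combined → 1 × 1 × 1 = 1 cut set(s).
Safety chain down [AND]: one cut set from each child combined → 2 × 1 × 1 = 2 cut set(s).
Pitch system inoperative [OR]: union of children's cut sets → 3 cut set(s).
Yaw brake inoperative [AND]: one cut set from each child combined → 1 × 1 = 1 cut set(s).
Emergency stop lost [AND]: one cut set from each child combined → 1 × 1 × 1 = 1 cut set(s).
Wind turbine shutdown fails [OR]: union of children's cut sets → 4 cut set(s).
Minimal cut sets: {Hydraulic pack stuck}; {#3 rotor brake degraded, #3 yaw brake lost, A contactor faulted, Aft limit switch stuck, Pitch motor degraded}; {#3 rotor brake degraded, #3 yaw brake lost, A contactor faulted, Aft limit switch stuck, Redundant safety PLC stuck}; {C pitch battery fails, Forward encoder faulted, Hydraulic pack 2 failed, Reserve brake caliper fails}.

4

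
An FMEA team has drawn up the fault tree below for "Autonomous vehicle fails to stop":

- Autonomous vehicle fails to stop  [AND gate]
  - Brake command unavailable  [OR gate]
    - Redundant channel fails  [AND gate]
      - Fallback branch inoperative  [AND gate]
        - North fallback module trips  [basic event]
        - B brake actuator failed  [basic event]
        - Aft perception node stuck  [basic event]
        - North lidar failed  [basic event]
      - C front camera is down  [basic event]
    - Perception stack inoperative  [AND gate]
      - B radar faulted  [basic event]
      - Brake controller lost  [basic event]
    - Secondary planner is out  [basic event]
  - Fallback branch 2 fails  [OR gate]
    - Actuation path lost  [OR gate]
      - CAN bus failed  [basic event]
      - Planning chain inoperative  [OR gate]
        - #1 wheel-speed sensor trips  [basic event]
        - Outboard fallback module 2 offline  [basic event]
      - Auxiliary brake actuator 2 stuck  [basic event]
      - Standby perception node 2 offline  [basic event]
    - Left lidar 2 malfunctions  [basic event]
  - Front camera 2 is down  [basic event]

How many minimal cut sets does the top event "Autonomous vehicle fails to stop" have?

18

Fallback branch inoperative [AND]: one cut set from each child combined → 1 × 1 × 1 × 1 = 1 cut set(s).
Redundant channel fails [AND]: one cut set from each child combined → 1 × 1 = 1 cut set(s).
Perception stack inoperative [AND]: one cut set from each child combined → 1 × 1 = 1 cut set(s).
Brake command unavailable [OR]: union of children's cut sets → 3 cut set(s).
Planning chain inoperative [OR]: union of children's cut sets → 2 cut set(s).
Actuation path lost [OR]: union of children's cut sets → 5 cut set(s).
Fallback branch 2 fails [OR]: union of children's cut sets → 6 cut set(s).
Autonomous vehicle fails to stop [AND]: one cut set from each child combined → 3 × 6 × 1 = 18 cut set(s).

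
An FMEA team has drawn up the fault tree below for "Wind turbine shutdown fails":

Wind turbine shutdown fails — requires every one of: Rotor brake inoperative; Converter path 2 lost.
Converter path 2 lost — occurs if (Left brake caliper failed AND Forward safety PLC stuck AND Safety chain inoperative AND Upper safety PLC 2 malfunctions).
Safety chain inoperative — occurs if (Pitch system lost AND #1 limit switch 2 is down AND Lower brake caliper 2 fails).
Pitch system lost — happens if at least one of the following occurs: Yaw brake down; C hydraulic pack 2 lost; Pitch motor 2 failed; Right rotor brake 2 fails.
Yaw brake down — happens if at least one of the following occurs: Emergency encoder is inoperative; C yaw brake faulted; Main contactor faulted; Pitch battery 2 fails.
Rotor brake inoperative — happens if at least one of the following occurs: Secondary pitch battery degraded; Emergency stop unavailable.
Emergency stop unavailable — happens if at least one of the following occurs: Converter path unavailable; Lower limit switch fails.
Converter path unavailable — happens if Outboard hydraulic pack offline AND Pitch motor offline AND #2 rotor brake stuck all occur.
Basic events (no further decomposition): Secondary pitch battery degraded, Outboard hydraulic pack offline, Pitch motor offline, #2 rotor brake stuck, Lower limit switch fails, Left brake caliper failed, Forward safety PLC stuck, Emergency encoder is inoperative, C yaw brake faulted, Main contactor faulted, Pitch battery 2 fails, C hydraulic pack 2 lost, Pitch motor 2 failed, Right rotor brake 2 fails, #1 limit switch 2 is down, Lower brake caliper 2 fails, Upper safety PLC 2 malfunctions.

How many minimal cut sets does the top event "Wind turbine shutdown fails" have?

Converter path unavailable [AND]: one cut set from each child combined → 1 × 1 × 1 = 1 cut set(s).
Emergency stop unavailable [OR]: union of children's cut sets → 2 cut set(s).
Rotor brake inoperative [OR]: union of children's cut sets → 3 cut set(s).
Yaw brake down [OR]: union of children's cut sets → 4 cut set(s).
Pitch system lost [OR]: union of children's cut sets → 7 cut set(s).
Safety chain inoperative [AND]: one cut set from each child combined → 7 × 1 × 1 = 7 cut set(s).
Converter path 2 lost [AND]: one cut set from each child combined → 1 × 1 × 7 × 1 = 7 cut set(s).
Wind turbine shutdown fails [AND]: one cut set from each child combined → 3 × 7 = 21 cut set(s).

21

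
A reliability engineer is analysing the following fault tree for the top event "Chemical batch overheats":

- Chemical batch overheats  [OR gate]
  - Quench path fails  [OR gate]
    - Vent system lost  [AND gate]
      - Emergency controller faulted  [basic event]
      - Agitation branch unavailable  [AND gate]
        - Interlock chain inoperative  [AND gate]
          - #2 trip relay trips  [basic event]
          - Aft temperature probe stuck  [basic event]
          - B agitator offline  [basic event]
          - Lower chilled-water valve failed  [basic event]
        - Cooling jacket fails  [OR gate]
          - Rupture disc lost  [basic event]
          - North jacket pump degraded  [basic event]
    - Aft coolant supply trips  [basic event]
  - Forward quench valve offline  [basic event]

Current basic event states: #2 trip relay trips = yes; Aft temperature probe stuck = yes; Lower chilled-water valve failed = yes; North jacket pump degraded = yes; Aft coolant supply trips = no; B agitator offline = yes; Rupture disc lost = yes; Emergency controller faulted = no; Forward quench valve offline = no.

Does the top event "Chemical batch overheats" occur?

Interlock chain inoperative [AND]: #2 trip relay trips=occurs, Aft temperature probe stuck=occurs, B agitator offline=occurs, Lower chilled-water valve failed=occurs → all inputs occur → occurs.
Cooling jacket fails [OR]: Rupture disc lost=occurs, North jacket pump degraded=occurs → at least one input occurs → occurs.
Agitation branch unavailable [AND]: Interlock chain inoperative=occurs, Cooling jacket fails=occurs → all inputs occur → occurs.
Vent system lost [AND]: Emergency controller faulted=not, Agitation branch unavailable=occurs → not all inputs occur → does not occur.
Quench path fails [OR]: Vent system lost=not, Aft coolant supply trips=not → no input occurs → does not occur.
Chemical batch overheats [OR]: Quench path fails=not, Forward quench valve offline=not → no input occurs → does not occur.

No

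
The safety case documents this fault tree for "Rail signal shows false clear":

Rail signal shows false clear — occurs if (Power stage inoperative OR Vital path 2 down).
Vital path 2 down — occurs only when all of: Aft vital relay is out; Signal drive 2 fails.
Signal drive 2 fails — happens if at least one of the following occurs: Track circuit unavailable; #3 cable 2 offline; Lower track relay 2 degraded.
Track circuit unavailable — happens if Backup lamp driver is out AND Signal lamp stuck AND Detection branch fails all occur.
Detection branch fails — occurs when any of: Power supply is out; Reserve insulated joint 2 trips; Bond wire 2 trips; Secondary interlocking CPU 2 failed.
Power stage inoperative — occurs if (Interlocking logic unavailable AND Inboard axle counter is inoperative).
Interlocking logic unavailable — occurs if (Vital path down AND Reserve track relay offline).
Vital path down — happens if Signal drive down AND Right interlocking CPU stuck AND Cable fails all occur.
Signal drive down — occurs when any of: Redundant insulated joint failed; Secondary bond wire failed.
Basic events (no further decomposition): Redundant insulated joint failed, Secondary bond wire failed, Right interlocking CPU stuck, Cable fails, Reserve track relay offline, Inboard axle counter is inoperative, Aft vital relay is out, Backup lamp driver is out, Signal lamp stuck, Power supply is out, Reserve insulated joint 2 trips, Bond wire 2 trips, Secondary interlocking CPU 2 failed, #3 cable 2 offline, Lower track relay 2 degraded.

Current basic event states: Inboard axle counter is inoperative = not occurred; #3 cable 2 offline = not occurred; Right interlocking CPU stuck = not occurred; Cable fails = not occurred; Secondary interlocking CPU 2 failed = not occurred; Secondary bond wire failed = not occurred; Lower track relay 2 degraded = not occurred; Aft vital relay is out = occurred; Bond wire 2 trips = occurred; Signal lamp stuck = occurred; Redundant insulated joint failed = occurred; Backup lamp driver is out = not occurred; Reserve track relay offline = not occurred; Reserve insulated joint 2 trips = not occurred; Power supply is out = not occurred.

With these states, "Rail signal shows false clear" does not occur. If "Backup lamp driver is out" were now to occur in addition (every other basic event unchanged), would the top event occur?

Yes

Counterfactual: set "Backup lamp driver is out" to occurred.
Signal drive down [OR]: Redundant insulated joint failed=occurs, Secondary bond wire failed=not → at least one input occurs → occurs.
Vital path down [AND]: Signal drive down=occurs, Right interlocking CPU stuck=not, Cable fails=not → not all inputs occur → does not occur.
Interlocking logic unavailable [AND]: Vital path down=not, Reserve track relay offline=not → not all inputs occur → does not occur.
Power stage inoperative [AND]: Interlocking logic unavailable=not, Inboard axle counter is inoperative=not → not all inputs occur → does not occur.
Detection branch fails [OR]: Power supply is out=not, Reserve insulated joint 2 trips=not, Bond wire 2 trips=occurs, Secondary interlocking CPU 2 failed=not → at least one input occurs → occurs.
Track circuit unavailable [AND]: Backup lamp driver is out=occurs, Signal lamp stuck=occurs, Detection branch fails=occurs → all inputs occur → occurs.
Signal drive 2 fails [OR]: Track circuit unavailable=occurs, #3 cable 2 offline=not, Lower track relay 2 degraded=not → at least one input occurs → occurs.
Vital path 2 down [AND]: Aft vital relay is out=occurs, Signal drive 2 fails=occurs → all inputs occur → occurs.
Rail signal shows false clear [OR]: Power stage inoperative=not, Vital path 2 down=occurs → at least one input occurs → occurs.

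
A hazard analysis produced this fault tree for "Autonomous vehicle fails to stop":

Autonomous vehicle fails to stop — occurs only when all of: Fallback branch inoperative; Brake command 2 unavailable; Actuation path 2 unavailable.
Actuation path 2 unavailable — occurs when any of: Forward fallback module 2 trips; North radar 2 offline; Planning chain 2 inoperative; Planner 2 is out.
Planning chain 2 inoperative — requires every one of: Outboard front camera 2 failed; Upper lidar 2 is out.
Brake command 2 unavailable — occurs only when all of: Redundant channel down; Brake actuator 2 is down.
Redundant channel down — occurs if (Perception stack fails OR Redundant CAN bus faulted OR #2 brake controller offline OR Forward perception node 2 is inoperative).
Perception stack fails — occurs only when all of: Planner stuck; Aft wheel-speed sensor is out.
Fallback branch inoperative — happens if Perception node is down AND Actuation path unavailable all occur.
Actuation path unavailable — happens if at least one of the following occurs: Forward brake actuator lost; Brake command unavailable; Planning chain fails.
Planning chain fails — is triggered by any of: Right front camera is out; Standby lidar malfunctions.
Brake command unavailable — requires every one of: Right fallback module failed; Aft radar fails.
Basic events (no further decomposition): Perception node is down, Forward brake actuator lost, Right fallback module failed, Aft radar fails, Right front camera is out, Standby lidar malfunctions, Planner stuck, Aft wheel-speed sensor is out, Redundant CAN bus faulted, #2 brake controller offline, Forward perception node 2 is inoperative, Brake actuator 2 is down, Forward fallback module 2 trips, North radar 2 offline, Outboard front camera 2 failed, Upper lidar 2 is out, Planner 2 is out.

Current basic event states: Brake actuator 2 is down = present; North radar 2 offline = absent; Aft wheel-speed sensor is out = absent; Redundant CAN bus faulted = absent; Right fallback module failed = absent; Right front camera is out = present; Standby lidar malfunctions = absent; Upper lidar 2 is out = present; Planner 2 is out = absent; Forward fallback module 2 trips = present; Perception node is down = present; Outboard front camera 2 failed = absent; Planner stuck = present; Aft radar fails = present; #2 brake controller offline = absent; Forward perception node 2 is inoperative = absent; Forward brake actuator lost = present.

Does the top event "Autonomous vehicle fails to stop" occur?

No

Brake command unavailable [AND]: Right fallback module failed=not, Aft radar fails=occurs → not all inputs occur → does not occur.
Planning chain fails [OR]: Right front camera is out=occurs, Standby lidar malfunctions=not → at least one input occurs → occurs.
Actuation path unavailable [OR]: Forward brake actuator lost=occurs, Brake command unavailable=not, Planning chain fails=occurs → at least one input occurs → occurs.
Fallback branch inoperative [AND]: Perception node is down=occurs, Actuation path unavailable=occurs → all inputs occur → occurs.
Perception stack fails [AND]: Planner stuck=occurs, Aft wheel-speed sensor is out=not → not all inputs occur → does not occur.
Redundant channel down [OR]: Perception stack fails=not, Redundant CAN bus faulted=not, #2 brake controller offline=not, Forward perception node 2 is inoperative=not → no input occurs → does not occur.
Brake command 2 unavailable [AND]: Redundant channel down=not, Brake actuator 2 is down=occurs → not all inputs occur → does not occur.
Planning chain 2 inoperative [AND]: Outboard front camera 2 failed=not, Upper lidar 2 is out=occurs → not all inputs occur → does not occur.
Actuation path 2 unavailable [OR]: Forward fallback module 2 trips=occurs, North radar 2 offline=not, Planning chain 2 inoperative=not, Planner 2 is out=not → at least one input occurs → occurs.
Autonomous vehicle fails to stop [AND]: Fallback branch inoperative=occurs, Brake command 2 unavailable=not, Actuation path 2 unavailable=occurs → not all inputs occur → does not occur.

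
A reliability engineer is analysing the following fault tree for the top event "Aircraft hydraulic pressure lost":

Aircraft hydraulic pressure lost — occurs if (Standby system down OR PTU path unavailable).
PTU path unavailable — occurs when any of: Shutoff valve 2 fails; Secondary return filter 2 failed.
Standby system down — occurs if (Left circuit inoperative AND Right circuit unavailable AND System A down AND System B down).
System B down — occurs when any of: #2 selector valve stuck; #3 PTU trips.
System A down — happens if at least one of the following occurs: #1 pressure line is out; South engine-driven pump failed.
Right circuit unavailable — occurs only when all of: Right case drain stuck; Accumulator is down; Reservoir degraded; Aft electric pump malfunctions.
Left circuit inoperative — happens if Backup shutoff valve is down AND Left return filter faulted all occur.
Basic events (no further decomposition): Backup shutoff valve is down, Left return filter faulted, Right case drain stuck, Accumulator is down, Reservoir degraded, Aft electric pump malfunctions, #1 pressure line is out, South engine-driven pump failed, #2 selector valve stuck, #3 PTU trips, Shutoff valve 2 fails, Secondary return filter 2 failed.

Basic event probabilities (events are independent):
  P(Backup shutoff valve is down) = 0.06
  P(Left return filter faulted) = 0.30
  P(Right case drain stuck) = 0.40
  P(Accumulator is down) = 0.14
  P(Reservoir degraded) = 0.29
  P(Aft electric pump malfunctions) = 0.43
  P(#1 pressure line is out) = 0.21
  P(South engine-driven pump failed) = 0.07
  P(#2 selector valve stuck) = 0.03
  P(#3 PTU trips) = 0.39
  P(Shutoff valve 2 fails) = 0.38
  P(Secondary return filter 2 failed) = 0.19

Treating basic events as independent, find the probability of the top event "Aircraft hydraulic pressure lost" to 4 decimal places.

0.4978

P(Left circuit inoperative) [AND] = 0.06 × 0.30 = 0.018000
P(Right circuit unavailable) [AND] = 0.40 × 0.14 × 0.29 × 0.43 = 0.006983
P(System A down) [OR] = 1 − (1−0.21) × (1−0.07) = 0.265300
P(System B down) [OR] = 1 − (1−0.03) × (1−0.39) = 0.408300
P(Standby system down) [AND] = 0.018000 × 0.006983 × 0.265300 × 0.408300 = 0.000014
P(PTU path unavailable) [OR] = 1 − (1−0.38) × (1−0.19) = 0.497800
P(Aircraft hydraulic pressure lost) [OR] = 1 − (1−0.000014) × (1−0.497800) = 0.497807
Rounded to 4 decimal places: P(Aircraft hydraulic pressure lost) ≈ 0.4978.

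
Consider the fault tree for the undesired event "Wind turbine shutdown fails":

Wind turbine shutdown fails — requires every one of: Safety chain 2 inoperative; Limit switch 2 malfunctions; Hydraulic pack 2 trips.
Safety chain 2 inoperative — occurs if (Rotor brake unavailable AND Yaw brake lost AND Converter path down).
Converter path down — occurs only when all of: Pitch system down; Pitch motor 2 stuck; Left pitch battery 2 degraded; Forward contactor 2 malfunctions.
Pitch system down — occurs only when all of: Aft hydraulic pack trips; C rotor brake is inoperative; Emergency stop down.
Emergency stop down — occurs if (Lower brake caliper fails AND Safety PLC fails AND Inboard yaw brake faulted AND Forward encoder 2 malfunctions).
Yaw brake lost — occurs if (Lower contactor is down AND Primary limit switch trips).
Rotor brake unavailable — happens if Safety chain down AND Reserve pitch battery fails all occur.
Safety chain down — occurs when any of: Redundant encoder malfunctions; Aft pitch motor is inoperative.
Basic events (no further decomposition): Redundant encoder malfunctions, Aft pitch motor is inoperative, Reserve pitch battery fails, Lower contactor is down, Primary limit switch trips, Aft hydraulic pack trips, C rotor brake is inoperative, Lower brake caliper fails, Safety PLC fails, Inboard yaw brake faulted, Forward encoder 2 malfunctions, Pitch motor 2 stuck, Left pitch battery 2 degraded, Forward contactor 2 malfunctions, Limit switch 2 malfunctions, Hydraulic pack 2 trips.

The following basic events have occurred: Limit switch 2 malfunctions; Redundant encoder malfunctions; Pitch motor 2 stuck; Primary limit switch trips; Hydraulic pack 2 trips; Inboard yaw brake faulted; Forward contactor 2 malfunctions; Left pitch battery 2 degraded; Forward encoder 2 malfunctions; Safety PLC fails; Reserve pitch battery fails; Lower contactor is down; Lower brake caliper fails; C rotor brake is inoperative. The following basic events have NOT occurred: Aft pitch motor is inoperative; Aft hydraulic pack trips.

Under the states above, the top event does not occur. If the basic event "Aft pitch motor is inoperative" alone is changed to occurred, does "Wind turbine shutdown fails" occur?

No

Counterfactual: set "Aft pitch motor is inoperative" to occurred.
Safety chain down [OR]: Redundant encoder malfunctions=occurs, Aft pitch motor is inoperative=occurs → at least one input occurs → occurs.
Rotor brake unavailable [AND]: Safety chain down=occurs, Reserve pitch battery fails=occurs → all inputs occur → occurs.
Yaw brake lost [AND]: Lower contactor is down=occurs, Primary limit switch trips=occurs → all inputs occur → occurs.
Emergency stop down [AND]: Lower brake caliper fails=occurs, Safety PLC fails=occurs, Inboard yaw brake faulted=occurs, Forward encoder 2 malfunctions=occurs → all inputs occur → occurs.
Pitch system down [AND]: Aft hydraulic pack trips=not, C rotor brake is inoperative=occurs, Emergency stop down=occurs → not all inputs occur → does not occur.
Converter path down [AND]: Pitch system down=not, Pitch motor 2 stuck=occurs, Left pitch battery 2 degraded=occurs, Forward contactor 2 malfunctions=occurs → not all inputs occur → does not occur.
Safety chain 2 inoperative [AND]: Rotor brake unavailable=occurs, Yaw brake lost=occurs, Converter path down=not → not all inputs occur → does not occur.
Wind turbine shutdown fails [AND]: Safety chain 2 inoperative=not, Limit switch 2 malfunctions=occurs, Hydraulic pack 2 trips=occurs → not all inputs occur → does not occur.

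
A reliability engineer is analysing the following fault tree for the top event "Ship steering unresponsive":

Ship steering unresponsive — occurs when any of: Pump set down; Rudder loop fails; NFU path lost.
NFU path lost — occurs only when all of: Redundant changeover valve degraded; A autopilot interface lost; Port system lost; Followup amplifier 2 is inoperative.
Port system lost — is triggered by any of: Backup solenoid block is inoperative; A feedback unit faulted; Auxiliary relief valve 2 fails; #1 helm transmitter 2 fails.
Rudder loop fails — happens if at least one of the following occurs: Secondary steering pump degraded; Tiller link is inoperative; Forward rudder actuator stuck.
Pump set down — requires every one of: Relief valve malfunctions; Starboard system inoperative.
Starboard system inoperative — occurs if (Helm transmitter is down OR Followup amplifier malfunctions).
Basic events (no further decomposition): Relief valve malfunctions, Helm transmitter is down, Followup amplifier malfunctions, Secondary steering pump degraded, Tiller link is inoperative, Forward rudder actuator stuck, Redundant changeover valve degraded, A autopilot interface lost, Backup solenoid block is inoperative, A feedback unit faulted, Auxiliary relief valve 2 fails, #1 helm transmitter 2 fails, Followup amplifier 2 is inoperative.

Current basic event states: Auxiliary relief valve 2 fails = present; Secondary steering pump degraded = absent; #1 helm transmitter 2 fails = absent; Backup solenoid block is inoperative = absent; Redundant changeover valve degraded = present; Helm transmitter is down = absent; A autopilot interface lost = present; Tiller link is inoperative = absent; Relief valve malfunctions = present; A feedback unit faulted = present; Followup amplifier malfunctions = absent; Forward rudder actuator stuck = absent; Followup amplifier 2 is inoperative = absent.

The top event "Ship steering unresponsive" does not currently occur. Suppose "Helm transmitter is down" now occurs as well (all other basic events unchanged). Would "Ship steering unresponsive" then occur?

Yes

Counterfactual: set "Helm transmitter is down" to occurred.
Starboard system inoperative [OR]: Helm transmitter is down=occurs, Followup amplifier malfunctions=not → at least one input occurs → occurs.
Pump set down [AND]: Relief valve malfunctions=occurs, Starboard system inoperative=occurs → all inputs occur → occurs.
Rudder loop fails [OR]: Secondary steering pump degraded=not, Tiller link is inoperative=not, Forward rudder actuator stuck=not → no input occurs → does not occur.
Port system lost [OR]: Backup solenoid block is inoperative=not, A feedback unit faulted=occurs, Auxiliary relief valve 2 fails=occurs, #1 helm transmitter 2 fails=not → at least one input occurs → occurs.
NFU path lost [AND]: Redundant changeover valve degraded=occurs, A autopilot interface lost=occurs, Port system lost=occurs, Followup amplifier 2 is inoperative=not → not all inputs occur → does not occur.
Ship steering unresponsive [OR]: Pump set down=occurs, Rudder loop fails=not, NFU path lost=not → at least one input occurs → occurs.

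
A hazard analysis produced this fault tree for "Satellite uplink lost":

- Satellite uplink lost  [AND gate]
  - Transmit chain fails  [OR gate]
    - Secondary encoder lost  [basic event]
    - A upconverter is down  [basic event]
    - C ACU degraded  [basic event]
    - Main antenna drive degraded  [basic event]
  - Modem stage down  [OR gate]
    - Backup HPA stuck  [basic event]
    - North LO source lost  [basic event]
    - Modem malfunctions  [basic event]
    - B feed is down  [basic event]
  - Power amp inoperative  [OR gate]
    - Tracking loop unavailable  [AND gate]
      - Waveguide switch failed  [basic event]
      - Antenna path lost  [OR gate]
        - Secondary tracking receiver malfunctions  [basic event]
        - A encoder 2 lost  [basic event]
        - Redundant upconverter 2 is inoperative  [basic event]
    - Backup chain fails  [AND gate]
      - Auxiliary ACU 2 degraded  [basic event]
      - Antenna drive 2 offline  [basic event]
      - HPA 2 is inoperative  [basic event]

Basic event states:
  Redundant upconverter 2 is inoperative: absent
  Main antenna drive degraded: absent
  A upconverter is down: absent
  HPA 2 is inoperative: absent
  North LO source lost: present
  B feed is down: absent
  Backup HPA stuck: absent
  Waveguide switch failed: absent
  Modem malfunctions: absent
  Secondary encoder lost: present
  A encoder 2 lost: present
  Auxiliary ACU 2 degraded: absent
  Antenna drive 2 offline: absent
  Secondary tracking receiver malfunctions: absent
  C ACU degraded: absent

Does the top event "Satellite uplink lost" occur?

No

Transmit chain fails [OR]: Secondary encoder lost=occurs, A upconverter is down=not, C ACU degraded=not, Main antenna drive degraded=not → at least one input occurs → occurs.
Modem stage down [OR]: Backup HPA stuck=not, North LO source lost=occurs, Modem malfunctions=not, B feed is down=not → at least one input occurs → occurs.
Antenna path lost [OR]: Secondary tracking receiver malfunctions=not, A encoder 2 lost=occurs, Redundant upconverter 2 is inoperative=not → at least one input occurs → occurs.
Tracking loop unavailable [AND]: Waveguide switch failed=not, Antenna path lost=occurs → not all inputs occur → does not occur.
Backup chain fails [AND]: Auxiliary ACU 2 degraded=not, Antenna drive 2 offline=not, HPA 2 is inoperative=not → not all inputs occur → does not occur.
Power amp inoperative [OR]: Tracking loop unavailable=not, Backup chain fails=not → no input occurs → does not occur.
Satellite uplink lost [AND]: Transmit chain fails=occurs, Modem stage down=occurs, Power amp inoperative=not → not all inputs occur → does not occur.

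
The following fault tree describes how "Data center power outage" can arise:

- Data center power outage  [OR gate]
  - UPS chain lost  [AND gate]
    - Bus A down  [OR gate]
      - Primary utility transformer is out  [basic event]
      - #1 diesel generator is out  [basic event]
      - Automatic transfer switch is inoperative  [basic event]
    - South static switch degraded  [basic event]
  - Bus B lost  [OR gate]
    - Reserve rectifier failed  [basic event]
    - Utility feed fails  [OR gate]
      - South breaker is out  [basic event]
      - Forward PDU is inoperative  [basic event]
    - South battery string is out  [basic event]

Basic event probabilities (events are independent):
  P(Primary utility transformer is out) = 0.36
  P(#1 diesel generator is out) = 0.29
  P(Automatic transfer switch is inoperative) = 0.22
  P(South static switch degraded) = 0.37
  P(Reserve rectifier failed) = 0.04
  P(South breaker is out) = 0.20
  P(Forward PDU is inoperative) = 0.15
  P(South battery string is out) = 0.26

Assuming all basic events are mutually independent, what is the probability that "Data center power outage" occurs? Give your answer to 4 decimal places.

P(Bus A down) [OR] = 1 − (1−0.36) × (1−0.29) × (1−0.22) = 0.645568
P(UPS chain lost) [AND] = 0.645568 × 0.37 = 0.238860
P(Utility feed fails) [OR] = 1 − (1−0.20) × (1−0.15) = 0.320000
P(Bus B lost) [OR] = 1 − (1−0.04) × (1−0.320000) × (1−0.26) = 0.516928
P(Data center power outage) [OR] = 1 − (1−0.238860) × (1−0.516928) = 0.632315
Rounded to 4 decimal places: P(Data center power outage) ≈ 0.6323.

0.6323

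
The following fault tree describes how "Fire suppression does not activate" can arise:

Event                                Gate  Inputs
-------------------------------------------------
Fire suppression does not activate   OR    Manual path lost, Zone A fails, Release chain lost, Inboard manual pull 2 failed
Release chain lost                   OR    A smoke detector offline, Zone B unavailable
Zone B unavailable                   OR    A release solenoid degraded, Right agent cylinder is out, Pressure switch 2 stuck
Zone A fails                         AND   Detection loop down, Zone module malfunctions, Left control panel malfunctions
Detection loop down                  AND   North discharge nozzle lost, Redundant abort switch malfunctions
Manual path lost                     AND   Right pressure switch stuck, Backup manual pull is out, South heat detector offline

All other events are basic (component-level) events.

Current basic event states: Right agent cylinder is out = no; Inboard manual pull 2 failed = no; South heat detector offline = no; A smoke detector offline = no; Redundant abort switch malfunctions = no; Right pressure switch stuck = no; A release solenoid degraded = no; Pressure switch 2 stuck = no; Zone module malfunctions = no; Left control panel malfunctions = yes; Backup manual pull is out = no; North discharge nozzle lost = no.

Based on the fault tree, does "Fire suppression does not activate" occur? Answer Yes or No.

Manual path lost [AND]: Right pressure switch stuck=not, Backup manual pull is out=not, South heat detector offline=not → not all inputs occur → does not occur.
Detection loop down [AND]: North discharge nozzle lost=not, Redundant abort switch malfunctions=not → not all inputs occur → does not occur.
Zone A fails [AND]: Detection loop down=not, Zone module malfunctions=not, Left control panel malfunctions=occurs → not all inputs occur → does not occur.
Zone B unavailable [OR]: A release solenoid degraded=not, Right agent cylinder is out=not, Pressure switch 2 stuck=not → no input occurs → does not occur.
Release chain lost [OR]: A smoke detector offline=not, Zone B unavailable=not → no input occurs → does not occur.
Fire suppression does not activate [OR]: Manual path lost=not, Zone A fails=not, Release chain lost=not, Inboard manual pull 2 failed=not → no input occurs → does not occur.

No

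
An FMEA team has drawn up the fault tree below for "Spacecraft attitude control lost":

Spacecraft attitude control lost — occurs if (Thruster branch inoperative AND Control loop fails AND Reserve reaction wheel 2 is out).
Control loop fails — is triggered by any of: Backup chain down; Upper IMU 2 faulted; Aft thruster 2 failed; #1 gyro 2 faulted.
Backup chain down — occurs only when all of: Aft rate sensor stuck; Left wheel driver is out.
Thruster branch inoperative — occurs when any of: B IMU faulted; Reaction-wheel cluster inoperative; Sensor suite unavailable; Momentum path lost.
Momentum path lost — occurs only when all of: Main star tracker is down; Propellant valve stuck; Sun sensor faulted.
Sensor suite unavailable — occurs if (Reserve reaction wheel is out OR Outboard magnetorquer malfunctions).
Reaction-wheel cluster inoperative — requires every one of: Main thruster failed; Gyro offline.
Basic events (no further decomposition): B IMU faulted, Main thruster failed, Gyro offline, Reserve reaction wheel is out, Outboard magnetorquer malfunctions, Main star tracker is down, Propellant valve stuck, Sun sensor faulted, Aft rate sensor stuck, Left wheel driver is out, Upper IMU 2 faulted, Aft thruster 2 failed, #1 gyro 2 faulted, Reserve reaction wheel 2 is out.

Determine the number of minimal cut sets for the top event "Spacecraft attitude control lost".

Reaction-wheel cluster inoperative [AND]: one cut set from each child combined → 1 × 1 = 1 cut set(s).
Sensor suite unavailable [OR]: union of children's cut sets → 2 cut set(s).
Momentum path lost [AND]: one cut set from each child combined → 1 × 1 × 1 = 1 cut set(s).
Thruster branch inoperative [OR]: union of children's cut sets → 5 cut set(s).
Backup chain down [AND]: one cut set from each child combined → 1 × 1 = 1 cut set(s).
Control loop fails [OR]: union of children's cut sets → 4 cut set(s).
Spacecraft attitude control lost [AND]: one cut set from each child combined → 5 × 4 × 1 = 20 cut set(s).

20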